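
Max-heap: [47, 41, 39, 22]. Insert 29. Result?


Append 29: [47, 41, 39, 22, 29]
Bubble up: no swaps needed
Result: [47, 41, 39, 22, 29]


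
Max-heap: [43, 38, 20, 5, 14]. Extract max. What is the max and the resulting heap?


Max = 43
Replace root with last, heapify down
Resulting heap: [38, 14, 20, 5]


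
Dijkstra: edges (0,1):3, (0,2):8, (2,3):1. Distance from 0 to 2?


Dijkstra from 0:
Distances: {0: 0, 1: 3, 2: 8, 3: 9}
Shortest distance to 2 = 8, path = [0, 2]


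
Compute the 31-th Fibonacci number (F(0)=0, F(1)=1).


F(n)=F(n-1)+F(n-2)
...F(29)=514229, F(30)=832040, F(31)=1346269


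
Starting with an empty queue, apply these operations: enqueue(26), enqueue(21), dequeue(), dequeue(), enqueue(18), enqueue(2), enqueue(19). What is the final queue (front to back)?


enqueue(26) -> [26]
enqueue(21) -> [26, 21]
dequeue() returns 26 -> [21]
dequeue() returns 21 -> []
enqueue(18) -> [18]
enqueue(2) -> [18, 2]
enqueue(19) -> [18, 2, 19]
Final queue (front to back): [18, 2, 19]


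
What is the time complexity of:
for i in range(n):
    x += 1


Per nesting level: O(n) = O(n)
Complexity: O(n)


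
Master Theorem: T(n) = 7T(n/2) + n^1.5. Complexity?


a=7, b=2, c=1.5. log_2(7)=2.807 > c=1.5. Case 1: O(n^log_b(a)) = O(n^2.807)
Complexity: O(n^2.807)


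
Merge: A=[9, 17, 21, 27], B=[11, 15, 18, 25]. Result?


Compare heads, take smaller each step.
Merged: [9, 11, 15, 17, 18, 21, 25, 27]


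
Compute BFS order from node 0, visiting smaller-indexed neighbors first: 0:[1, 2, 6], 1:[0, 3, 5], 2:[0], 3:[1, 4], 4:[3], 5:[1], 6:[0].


BFS queue: start with [0]
Visit order: [0, 1, 2, 6, 3, 5, 4]


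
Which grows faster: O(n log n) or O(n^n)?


linearithmic grows slower than n^n
O(n log n) is asymptotically smaller; O(n^n) grows faster


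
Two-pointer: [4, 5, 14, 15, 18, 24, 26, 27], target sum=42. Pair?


Two pointers: lo=0, hi=7
Found pair: (15, 27) summing to 42


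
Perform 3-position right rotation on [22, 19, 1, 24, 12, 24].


Right rotate by 3: [24, 12, 24, 22, 19, 1]


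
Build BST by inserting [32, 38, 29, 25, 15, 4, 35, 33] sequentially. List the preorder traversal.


Root = 32; build tree by BST insertion.
Preorder traversal: [32, 29, 25, 15, 4, 38, 35, 33]


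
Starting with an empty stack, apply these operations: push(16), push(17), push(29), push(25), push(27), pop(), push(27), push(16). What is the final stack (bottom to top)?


push(16) -> [16]
push(17) -> [16, 17]
push(29) -> [16, 17, 29]
push(25) -> [16, 17, 29, 25]
push(27) -> [16, 17, 29, 25, 27]
pop() returns 27 -> [16, 17, 29, 25]
push(27) -> [16, 17, 29, 25, 27]
push(16) -> [16, 17, 29, 25, 27, 16]
Final stack (bottom to top): [16, 17, 29, 25, 27, 16]


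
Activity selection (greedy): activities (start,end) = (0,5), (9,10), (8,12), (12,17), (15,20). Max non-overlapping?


Greedy: pick earliest-ending, then skip overlaps.
Selected (3 activities): [(0, 5), (9, 10), (12, 17)]


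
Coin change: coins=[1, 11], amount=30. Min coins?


dp[0]=0; dp[i]=1+min(dp[i-c] for c in coins)
...dp[25]=5, dp[26]=6, dp[27]=7, dp[28]=8, dp[29]=9, dp[30]=10
Minimum coins for 30 = 10


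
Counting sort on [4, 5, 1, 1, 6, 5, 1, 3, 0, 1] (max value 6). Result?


Count array: [1, 4, 0, 1, 1, 2, 1]
Reconstruct: [0, 1, 1, 1, 1, 3, 4, 5, 5, 6]


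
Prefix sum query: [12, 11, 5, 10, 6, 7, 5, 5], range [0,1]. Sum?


Prefix sums: [0, 12, 23, 28, 38, 44, 51, 56, 61]
Sum[0..1] = prefix[2] - prefix[0] = 23 - 0 = 23


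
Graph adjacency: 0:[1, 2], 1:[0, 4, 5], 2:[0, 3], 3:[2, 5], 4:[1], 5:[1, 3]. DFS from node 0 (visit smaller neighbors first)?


DFS stack-based: start with [0]
Visit order: [0, 1, 4, 5, 3, 2]


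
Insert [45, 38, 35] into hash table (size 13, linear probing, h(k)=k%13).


Insertions: 45->slot 6; 38->slot 12; 35->slot 9
Table: [None, None, None, None, None, None, 45, None, None, 35, None, None, 38]


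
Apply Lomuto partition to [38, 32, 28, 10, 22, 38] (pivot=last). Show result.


Elements <= 38 go left of pivot.
Result: [38, 32, 28, 10, 22, 38], pivot at index 5


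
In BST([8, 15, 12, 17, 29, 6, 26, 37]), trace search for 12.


BST root = 8
Search for 12: compare at each node
Path: [8, 15, 12]


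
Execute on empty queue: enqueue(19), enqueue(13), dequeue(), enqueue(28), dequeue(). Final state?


enqueue(19) -> [19]
enqueue(13) -> [19, 13]
dequeue() returns 19 -> [13]
enqueue(28) -> [13, 28]
dequeue() returns 13 -> [28]
Final queue (front to back): [28]


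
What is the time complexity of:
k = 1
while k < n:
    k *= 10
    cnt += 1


Per nesting level: O(log n) = O(log n)
Complexity: O(log n)


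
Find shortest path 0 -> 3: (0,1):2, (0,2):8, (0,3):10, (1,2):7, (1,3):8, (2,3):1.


Dijkstra from 0:
Distances: {0: 0, 1: 2, 2: 8, 3: 9}
Shortest distance to 3 = 9, path = [0, 2, 3]


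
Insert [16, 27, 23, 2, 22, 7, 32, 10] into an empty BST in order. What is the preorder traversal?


Root = 16; build tree by BST insertion.
Preorder traversal: [16, 2, 7, 10, 27, 23, 22, 32]


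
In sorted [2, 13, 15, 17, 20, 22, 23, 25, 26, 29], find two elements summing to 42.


Two pointers: lo=0, hi=9
Found pair: (13, 29) summing to 42


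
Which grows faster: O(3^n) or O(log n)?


logarithmic grows slower than exponential (base 3)
O(log n) is asymptotically smaller; O(3^n) grows faster


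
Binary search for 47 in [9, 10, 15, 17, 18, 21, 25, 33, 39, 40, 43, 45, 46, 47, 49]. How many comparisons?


Search for 47:
[0,14] mid=7 arr[7]=33
[8,14] mid=11 arr[11]=45
[12,14] mid=13 arr[13]=47
Total: 3 comparisons


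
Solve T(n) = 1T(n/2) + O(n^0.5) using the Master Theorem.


a=1, b=2, c=0.5. log_2(1)=0 < c=0.5. Case 3: O(n^c) = O(sqrt(n))
Complexity: O(sqrt(n))


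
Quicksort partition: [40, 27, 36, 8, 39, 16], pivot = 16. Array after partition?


Elements <= 16 go left of pivot.
Result: [8, 16, 36, 40, 39, 27], pivot at index 1


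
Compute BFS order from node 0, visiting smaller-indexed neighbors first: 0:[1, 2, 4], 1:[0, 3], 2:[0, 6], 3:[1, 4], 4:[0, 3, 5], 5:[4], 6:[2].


BFS queue: start with [0]
Visit order: [0, 1, 2, 4, 3, 6, 5]


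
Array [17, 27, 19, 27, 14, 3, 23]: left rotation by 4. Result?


Left rotate by 4: [14, 3, 23, 17, 27, 19, 27]


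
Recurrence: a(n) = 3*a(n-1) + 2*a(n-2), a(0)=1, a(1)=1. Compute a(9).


Build bottom-up:
...a(7)=2753, a(8)=9805, a(9)=3*9805+2*2753=34921


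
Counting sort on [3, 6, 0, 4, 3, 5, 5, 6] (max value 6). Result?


Count array: [1, 0, 0, 2, 1, 2, 2]
Reconstruct: [0, 3, 3, 4, 5, 5, 6, 6]


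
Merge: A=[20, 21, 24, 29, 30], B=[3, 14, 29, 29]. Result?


Compare heads, take smaller each step.
Merged: [3, 14, 20, 21, 24, 29, 29, 29, 30]


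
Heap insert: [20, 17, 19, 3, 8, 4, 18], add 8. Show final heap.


Append 8: [20, 17, 19, 3, 8, 4, 18, 8]
Bubble up: swap idx 7(8) with idx 3(3)
Result: [20, 17, 19, 8, 8, 4, 18, 3]


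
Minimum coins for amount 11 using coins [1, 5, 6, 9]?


dp[0]=0; dp[i]=1+min(dp[i-c] for c in coins)
...dp[6]=1, dp[7]=2, dp[8]=3, dp[9]=1, dp[10]=2, dp[11]=2
Minimum coins for 11 = 2


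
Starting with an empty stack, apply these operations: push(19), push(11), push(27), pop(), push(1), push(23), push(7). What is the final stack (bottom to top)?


push(19) -> [19]
push(11) -> [19, 11]
push(27) -> [19, 11, 27]
pop() returns 27 -> [19, 11]
push(1) -> [19, 11, 1]
push(23) -> [19, 11, 1, 23]
push(7) -> [19, 11, 1, 23, 7]
Final stack (bottom to top): [19, 11, 1, 23, 7]


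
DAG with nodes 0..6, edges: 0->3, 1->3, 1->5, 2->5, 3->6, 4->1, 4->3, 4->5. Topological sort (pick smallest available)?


Kahn's algorithm, process smallest node first
Order: [0, 2, 4, 1, 3, 5, 6]


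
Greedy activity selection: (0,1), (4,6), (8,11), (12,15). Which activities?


Greedy: pick earliest-ending, then skip overlaps.
Selected (4 activities): [(0, 1), (4, 6), (8, 11), (12, 15)]


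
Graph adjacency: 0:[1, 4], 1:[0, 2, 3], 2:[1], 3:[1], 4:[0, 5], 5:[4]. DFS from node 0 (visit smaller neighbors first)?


DFS stack-based: start with [0]
Visit order: [0, 1, 2, 3, 4, 5]


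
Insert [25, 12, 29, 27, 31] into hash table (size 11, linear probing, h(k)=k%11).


Insertions: 25->slot 3; 12->slot 1; 29->slot 7; 27->slot 5; 31->slot 9
Table: [None, 12, None, 25, None, 27, None, 29, None, 31, None]


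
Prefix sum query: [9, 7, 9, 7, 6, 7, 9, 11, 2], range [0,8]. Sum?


Prefix sums: [0, 9, 16, 25, 32, 38, 45, 54, 65, 67]
Sum[0..8] = prefix[9] - prefix[0] = 67 - 0 = 67


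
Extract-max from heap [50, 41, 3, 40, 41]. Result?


Max = 50
Replace root with last, heapify down
Resulting heap: [41, 41, 3, 40]


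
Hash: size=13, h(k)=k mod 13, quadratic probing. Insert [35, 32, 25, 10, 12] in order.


Insertions: 35->slot 9; 32->slot 6; 25->slot 12; 10->slot 10; 12->slot 0
Table: [12, None, None, None, None, None, 32, None, None, 35, 10, None, 25]


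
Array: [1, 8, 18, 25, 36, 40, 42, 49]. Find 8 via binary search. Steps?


Search for 8:
[0,7] mid=3 arr[3]=25
[0,2] mid=1 arr[1]=8
Total: 2 comparisons


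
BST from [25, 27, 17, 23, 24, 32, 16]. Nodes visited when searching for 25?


BST root = 25
Search for 25: compare at each node
Path: [25]


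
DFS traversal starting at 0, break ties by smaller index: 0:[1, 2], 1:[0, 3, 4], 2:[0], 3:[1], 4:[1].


DFS stack-based: start with [0]
Visit order: [0, 1, 3, 4, 2]


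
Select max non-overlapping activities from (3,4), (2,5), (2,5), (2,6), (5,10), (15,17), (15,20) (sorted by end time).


Greedy: pick earliest-ending, then skip overlaps.
Selected (3 activities): [(3, 4), (5, 10), (15, 17)]


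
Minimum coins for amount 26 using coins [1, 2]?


dp[0]=0; dp[i]=1+min(dp[i-c] for c in coins)
...dp[21]=11, dp[22]=11, dp[23]=12, dp[24]=12, dp[25]=13, dp[26]=13
Minimum coins for 26 = 13


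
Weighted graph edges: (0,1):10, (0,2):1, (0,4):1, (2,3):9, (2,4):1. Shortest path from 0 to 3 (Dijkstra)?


Dijkstra from 0:
Distances: {0: 0, 1: 10, 2: 1, 3: 10, 4: 1}
Shortest distance to 3 = 10, path = [0, 2, 3]


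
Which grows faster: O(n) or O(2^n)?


linear grows slower than exponential
O(n) is asymptotically smaller; O(2^n) grows faster


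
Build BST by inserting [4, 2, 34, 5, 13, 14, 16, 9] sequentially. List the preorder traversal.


Root = 4; build tree by BST insertion.
Preorder traversal: [4, 2, 34, 5, 13, 9, 14, 16]


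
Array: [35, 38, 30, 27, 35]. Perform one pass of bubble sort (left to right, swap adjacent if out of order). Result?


After one pass: [35, 30, 27, 35, 38]


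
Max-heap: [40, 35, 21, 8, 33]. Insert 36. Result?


Append 36: [40, 35, 21, 8, 33, 36]
Bubble up: swap idx 5(36) with idx 2(21)
Result: [40, 35, 36, 8, 33, 21]


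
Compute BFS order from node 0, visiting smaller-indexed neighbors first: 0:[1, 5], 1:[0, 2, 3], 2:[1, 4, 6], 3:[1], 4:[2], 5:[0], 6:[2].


BFS queue: start with [0]
Visit order: [0, 1, 5, 2, 3, 4, 6]


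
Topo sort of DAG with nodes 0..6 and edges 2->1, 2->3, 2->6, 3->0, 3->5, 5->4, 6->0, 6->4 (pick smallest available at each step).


Kahn's algorithm, process smallest node first
Order: [2, 1, 3, 5, 6, 0, 4]


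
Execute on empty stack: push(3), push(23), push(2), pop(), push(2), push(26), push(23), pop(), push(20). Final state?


push(3) -> [3]
push(23) -> [3, 23]
push(2) -> [3, 23, 2]
pop() returns 2 -> [3, 23]
push(2) -> [3, 23, 2]
push(26) -> [3, 23, 2, 26]
push(23) -> [3, 23, 2, 26, 23]
pop() returns 23 -> [3, 23, 2, 26]
push(20) -> [3, 23, 2, 26, 20]
Final stack (bottom to top): [3, 23, 2, 26, 20]


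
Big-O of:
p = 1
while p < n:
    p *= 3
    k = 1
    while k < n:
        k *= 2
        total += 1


Per nesting level: O(log n) * O(log n) = O((log n)^2)
Complexity: O((log n)^2)


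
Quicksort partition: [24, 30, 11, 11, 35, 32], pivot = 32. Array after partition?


Elements <= 32 go left of pivot.
Result: [24, 30, 11, 11, 32, 35], pivot at index 4


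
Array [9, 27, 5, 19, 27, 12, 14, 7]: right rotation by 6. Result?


Right rotate by 6: [5, 19, 27, 12, 14, 7, 9, 27]


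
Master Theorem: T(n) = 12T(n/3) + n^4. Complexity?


a=12, b=3, c=4. log_3(12)=2.262 < c=4. Case 3: O(n^c) = O(n^4)
Complexity: O(n^4)


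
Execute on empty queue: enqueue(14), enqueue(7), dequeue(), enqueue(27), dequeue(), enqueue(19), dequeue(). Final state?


enqueue(14) -> [14]
enqueue(7) -> [14, 7]
dequeue() returns 14 -> [7]
enqueue(27) -> [7, 27]
dequeue() returns 7 -> [27]
enqueue(19) -> [27, 19]
dequeue() returns 27 -> [19]
Final queue (front to back): [19]


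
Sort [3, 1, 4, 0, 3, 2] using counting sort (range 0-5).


Count array: [1, 1, 1, 2, 1, 0]
Reconstruct: [0, 1, 2, 3, 3, 4]


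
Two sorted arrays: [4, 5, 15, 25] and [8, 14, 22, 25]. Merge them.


Compare heads, take smaller each step.
Merged: [4, 5, 8, 14, 15, 22, 25, 25]


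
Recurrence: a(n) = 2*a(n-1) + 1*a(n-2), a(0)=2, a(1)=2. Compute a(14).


Build bottom-up:
...a(12)=39202, a(13)=94642, a(14)=2*94642+1*39202=228486


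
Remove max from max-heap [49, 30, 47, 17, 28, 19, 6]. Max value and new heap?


Max = 49
Replace root with last, heapify down
Resulting heap: [47, 30, 19, 17, 28, 6]


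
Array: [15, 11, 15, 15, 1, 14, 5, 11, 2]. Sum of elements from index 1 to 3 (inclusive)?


Prefix sums: [0, 15, 26, 41, 56, 57, 71, 76, 87, 89]
Sum[1..3] = prefix[4] - prefix[1] = 56 - 15 = 41


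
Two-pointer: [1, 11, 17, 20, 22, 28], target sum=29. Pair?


Two pointers: lo=0, hi=5
Found pair: (1, 28) summing to 29


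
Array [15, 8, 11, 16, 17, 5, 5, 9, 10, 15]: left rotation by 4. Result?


Left rotate by 4: [17, 5, 5, 9, 10, 15, 15, 8, 11, 16]


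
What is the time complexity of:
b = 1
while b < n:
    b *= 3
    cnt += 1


Per nesting level: O(log n) = O(log n)
Complexity: O(log n)


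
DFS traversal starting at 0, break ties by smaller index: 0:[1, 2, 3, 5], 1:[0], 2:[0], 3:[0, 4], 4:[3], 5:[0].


DFS stack-based: start with [0]
Visit order: [0, 1, 2, 3, 4, 5]


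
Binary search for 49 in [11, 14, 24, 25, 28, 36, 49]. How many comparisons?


Search for 49:
[0,6] mid=3 arr[3]=25
[4,6] mid=5 arr[5]=36
[6,6] mid=6 arr[6]=49
Total: 3 comparisons


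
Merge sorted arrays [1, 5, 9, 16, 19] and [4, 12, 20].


Compare heads, take smaller each step.
Merged: [1, 4, 5, 9, 12, 16, 19, 20]


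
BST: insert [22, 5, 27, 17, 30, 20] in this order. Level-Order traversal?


Root = 22; build tree by BST insertion.
Level-Order traversal: [22, 5, 27, 17, 30, 20]


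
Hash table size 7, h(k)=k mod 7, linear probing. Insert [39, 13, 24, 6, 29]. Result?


Insertions: 39->slot 4; 13->slot 6; 24->slot 3; 6->slot 0; 29->slot 1
Table: [6, 29, None, 24, 39, None, 13]


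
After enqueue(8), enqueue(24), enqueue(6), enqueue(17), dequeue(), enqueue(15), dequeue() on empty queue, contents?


enqueue(8) -> [8]
enqueue(24) -> [8, 24]
enqueue(6) -> [8, 24, 6]
enqueue(17) -> [8, 24, 6, 17]
dequeue() returns 8 -> [24, 6, 17]
enqueue(15) -> [24, 6, 17, 15]
dequeue() returns 24 -> [6, 17, 15]
Final queue (front to back): [6, 17, 15]


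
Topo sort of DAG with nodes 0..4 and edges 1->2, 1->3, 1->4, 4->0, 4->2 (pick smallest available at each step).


Kahn's algorithm, process smallest node first
Order: [1, 3, 4, 0, 2]


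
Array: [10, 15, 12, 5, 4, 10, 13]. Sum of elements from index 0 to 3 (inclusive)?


Prefix sums: [0, 10, 25, 37, 42, 46, 56, 69]
Sum[0..3] = prefix[4] - prefix[0] = 42 - 0 = 42


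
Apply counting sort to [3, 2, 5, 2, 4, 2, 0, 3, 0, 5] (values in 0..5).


Count array: [2, 0, 3, 2, 1, 2]
Reconstruct: [0, 0, 2, 2, 2, 3, 3, 4, 5, 5]


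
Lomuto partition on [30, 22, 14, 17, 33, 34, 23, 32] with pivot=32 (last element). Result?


Elements <= 32 go left of pivot.
Result: [30, 22, 14, 17, 23, 32, 33, 34], pivot at index 5


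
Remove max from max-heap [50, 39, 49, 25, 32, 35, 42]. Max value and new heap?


Max = 50
Replace root with last, heapify down
Resulting heap: [49, 39, 42, 25, 32, 35]


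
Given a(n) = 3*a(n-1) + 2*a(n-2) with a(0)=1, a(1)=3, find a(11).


Build bottom-up:
...a(9)=79647, a(10)=283667, a(11)=3*283667+2*79647=1010295


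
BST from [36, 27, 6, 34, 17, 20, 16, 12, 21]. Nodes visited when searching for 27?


BST root = 36
Search for 27: compare at each node
Path: [36, 27]


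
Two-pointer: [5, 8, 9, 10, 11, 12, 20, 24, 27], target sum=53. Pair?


Two pointers: lo=0, hi=8
No pair sums to 53


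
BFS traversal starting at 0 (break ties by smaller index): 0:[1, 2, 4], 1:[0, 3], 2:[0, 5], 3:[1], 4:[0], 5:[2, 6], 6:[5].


BFS queue: start with [0]
Visit order: [0, 1, 2, 4, 3, 5, 6]


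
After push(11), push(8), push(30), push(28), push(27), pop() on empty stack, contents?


push(11) -> [11]
push(8) -> [11, 8]
push(30) -> [11, 8, 30]
push(28) -> [11, 8, 30, 28]
push(27) -> [11, 8, 30, 28, 27]
pop() returns 27 -> [11, 8, 30, 28]
Final stack (bottom to top): [11, 8, 30, 28]


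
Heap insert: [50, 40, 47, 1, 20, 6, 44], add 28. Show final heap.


Append 28: [50, 40, 47, 1, 20, 6, 44, 28]
Bubble up: swap idx 7(28) with idx 3(1)
Result: [50, 40, 47, 28, 20, 6, 44, 1]


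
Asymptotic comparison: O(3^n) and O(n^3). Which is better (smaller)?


cubic grows slower than exponential (base 3)
O(n^3) is asymptotically smaller; O(3^n) grows faster


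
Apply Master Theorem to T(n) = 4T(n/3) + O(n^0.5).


a=4, b=3, c=0.5. log_3(4)=1.262 > c=0.5. Case 1: O(n^log_b(a)) = O(n^1.262)
Complexity: O(n^1.262)


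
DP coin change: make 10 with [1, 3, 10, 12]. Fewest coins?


dp[0]=0; dp[i]=1+min(dp[i-c] for c in coins)
...dp[5]=3, dp[6]=2, dp[7]=3, dp[8]=4, dp[9]=3, dp[10]=1
Minimum coins for 10 = 1


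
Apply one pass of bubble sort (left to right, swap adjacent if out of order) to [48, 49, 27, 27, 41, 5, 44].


After one pass: [48, 27, 27, 41, 5, 44, 49]


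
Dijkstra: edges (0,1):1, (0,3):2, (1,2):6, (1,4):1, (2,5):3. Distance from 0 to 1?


Dijkstra from 0:
Distances: {0: 0, 1: 1, 2: 7, 3: 2, 4: 2, 5: 10}
Shortest distance to 1 = 1, path = [0, 1]


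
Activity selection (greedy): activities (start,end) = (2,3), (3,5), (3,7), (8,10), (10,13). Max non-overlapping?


Greedy: pick earliest-ending, then skip overlaps.
Selected (4 activities): [(2, 3), (3, 5), (8, 10), (10, 13)]


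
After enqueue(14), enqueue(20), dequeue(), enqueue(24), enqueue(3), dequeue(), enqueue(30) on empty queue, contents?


enqueue(14) -> [14]
enqueue(20) -> [14, 20]
dequeue() returns 14 -> [20]
enqueue(24) -> [20, 24]
enqueue(3) -> [20, 24, 3]
dequeue() returns 20 -> [24, 3]
enqueue(30) -> [24, 3, 30]
Final queue (front to back): [24, 3, 30]


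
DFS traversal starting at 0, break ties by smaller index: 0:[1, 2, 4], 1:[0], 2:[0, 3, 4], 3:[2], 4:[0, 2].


DFS stack-based: start with [0]
Visit order: [0, 1, 2, 3, 4]


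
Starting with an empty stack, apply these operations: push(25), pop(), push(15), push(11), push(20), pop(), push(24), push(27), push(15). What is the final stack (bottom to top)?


push(25) -> [25]
pop() returns 25 -> []
push(15) -> [15]
push(11) -> [15, 11]
push(20) -> [15, 11, 20]
pop() returns 20 -> [15, 11]
push(24) -> [15, 11, 24]
push(27) -> [15, 11, 24, 27]
push(15) -> [15, 11, 24, 27, 15]
Final stack (bottom to top): [15, 11, 24, 27, 15]


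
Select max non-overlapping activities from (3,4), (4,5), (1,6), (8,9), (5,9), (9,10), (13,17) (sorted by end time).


Greedy: pick earliest-ending, then skip overlaps.
Selected (5 activities): [(3, 4), (4, 5), (8, 9), (9, 10), (13, 17)]


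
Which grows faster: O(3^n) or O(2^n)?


exponential grows slower than exponential (base 3)
O(2^n) is asymptotically smaller; O(3^n) grows faster


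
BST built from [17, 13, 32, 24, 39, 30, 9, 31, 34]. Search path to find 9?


BST root = 17
Search for 9: compare at each node
Path: [17, 13, 9]


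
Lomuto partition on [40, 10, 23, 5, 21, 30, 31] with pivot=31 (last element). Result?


Elements <= 31 go left of pivot.
Result: [10, 23, 5, 21, 30, 31, 40], pivot at index 5


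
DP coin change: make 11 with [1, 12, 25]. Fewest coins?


dp[0]=0; dp[i]=1+min(dp[i-c] for c in coins)
...dp[6]=6, dp[7]=7, dp[8]=8, dp[9]=9, dp[10]=10, dp[11]=11
Minimum coins for 11 = 11


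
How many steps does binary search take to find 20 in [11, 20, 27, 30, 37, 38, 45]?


Search for 20:
[0,6] mid=3 arr[3]=30
[0,2] mid=1 arr[1]=20
Total: 2 comparisons


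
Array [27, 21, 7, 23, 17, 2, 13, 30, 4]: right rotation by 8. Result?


Right rotate by 8: [21, 7, 23, 17, 2, 13, 30, 4, 27]


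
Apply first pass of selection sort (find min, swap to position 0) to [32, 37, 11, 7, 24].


After one pass: [7, 37, 11, 32, 24]


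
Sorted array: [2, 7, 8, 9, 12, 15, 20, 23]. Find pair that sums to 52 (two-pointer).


Two pointers: lo=0, hi=7
No pair sums to 52


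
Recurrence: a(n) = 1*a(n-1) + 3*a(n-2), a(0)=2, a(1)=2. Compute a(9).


Build bottom-up:
...a(7)=434, a(8)=1016, a(9)=1*1016+3*434=2318


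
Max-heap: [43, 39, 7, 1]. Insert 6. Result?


Append 6: [43, 39, 7, 1, 6]
Bubble up: no swaps needed
Result: [43, 39, 7, 1, 6]


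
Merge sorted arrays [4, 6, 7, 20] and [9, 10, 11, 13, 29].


Compare heads, take smaller each step.
Merged: [4, 6, 7, 9, 10, 11, 13, 20, 29]


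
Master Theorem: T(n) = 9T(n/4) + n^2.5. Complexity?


a=9, b=4, c=2.5. log_4(9)=1.585 < c=2.5. Case 3: O(n^c) = O(n^2.500)
Complexity: O(n^2.500)


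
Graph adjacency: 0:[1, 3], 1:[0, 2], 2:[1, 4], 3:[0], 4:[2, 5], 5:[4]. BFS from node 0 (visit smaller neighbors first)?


BFS queue: start with [0]
Visit order: [0, 1, 3, 2, 4, 5]


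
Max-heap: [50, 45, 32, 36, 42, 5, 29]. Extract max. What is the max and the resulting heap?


Max = 50
Replace root with last, heapify down
Resulting heap: [45, 42, 32, 36, 29, 5]


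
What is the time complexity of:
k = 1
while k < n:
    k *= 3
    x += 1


Per nesting level: O(log n) = O(log n)
Complexity: O(log n)


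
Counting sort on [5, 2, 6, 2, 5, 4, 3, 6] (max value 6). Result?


Count array: [0, 0, 2, 1, 1, 2, 2]
Reconstruct: [2, 2, 3, 4, 5, 5, 6, 6]


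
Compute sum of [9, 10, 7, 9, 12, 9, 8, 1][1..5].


Prefix sums: [0, 9, 19, 26, 35, 47, 56, 64, 65]
Sum[1..5] = prefix[6] - prefix[1] = 56 - 9 = 47


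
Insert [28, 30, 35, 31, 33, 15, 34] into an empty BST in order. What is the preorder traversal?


Root = 28; build tree by BST insertion.
Preorder traversal: [28, 15, 30, 35, 31, 33, 34]


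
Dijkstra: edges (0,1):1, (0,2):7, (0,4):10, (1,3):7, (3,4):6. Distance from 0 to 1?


Dijkstra from 0:
Distances: {0: 0, 1: 1, 2: 7, 3: 8, 4: 10}
Shortest distance to 1 = 1, path = [0, 1]


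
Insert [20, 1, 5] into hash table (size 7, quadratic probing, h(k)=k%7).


Insertions: 20->slot 6; 1->slot 1; 5->slot 5
Table: [None, 1, None, None, None, 5, 20]


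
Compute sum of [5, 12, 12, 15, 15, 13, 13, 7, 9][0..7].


Prefix sums: [0, 5, 17, 29, 44, 59, 72, 85, 92, 101]
Sum[0..7] = prefix[8] - prefix[0] = 92 - 0 = 92


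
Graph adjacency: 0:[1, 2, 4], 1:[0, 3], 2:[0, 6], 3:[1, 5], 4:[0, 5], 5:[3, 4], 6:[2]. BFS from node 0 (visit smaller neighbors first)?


BFS queue: start with [0]
Visit order: [0, 1, 2, 4, 3, 6, 5]


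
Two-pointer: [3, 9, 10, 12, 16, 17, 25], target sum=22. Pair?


Two pointers: lo=0, hi=6
Found pair: (10, 12) summing to 22


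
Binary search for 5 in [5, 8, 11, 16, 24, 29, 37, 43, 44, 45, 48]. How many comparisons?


Search for 5:
[0,10] mid=5 arr[5]=29
[0,4] mid=2 arr[2]=11
[0,1] mid=0 arr[0]=5
Total: 3 comparisons


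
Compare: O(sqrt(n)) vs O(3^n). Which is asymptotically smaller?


sublinear grows slower than exponential (base 3)
O(sqrt(n)) is asymptotically smaller; O(3^n) grows faster


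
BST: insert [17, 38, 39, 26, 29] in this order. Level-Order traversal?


Root = 17; build tree by BST insertion.
Level-Order traversal: [17, 38, 26, 39, 29]


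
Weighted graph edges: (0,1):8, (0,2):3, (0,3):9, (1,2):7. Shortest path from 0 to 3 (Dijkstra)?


Dijkstra from 0:
Distances: {0: 0, 1: 8, 2: 3, 3: 9}
Shortest distance to 3 = 9, path = [0, 3]


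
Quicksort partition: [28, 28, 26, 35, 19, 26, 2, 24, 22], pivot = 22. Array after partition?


Elements <= 22 go left of pivot.
Result: [19, 2, 22, 35, 28, 26, 28, 24, 26], pivot at index 2


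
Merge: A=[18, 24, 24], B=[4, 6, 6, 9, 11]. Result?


Compare heads, take smaller each step.
Merged: [4, 6, 6, 9, 11, 18, 24, 24]


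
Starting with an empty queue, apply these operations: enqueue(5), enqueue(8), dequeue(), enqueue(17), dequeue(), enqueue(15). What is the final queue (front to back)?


enqueue(5) -> [5]
enqueue(8) -> [5, 8]
dequeue() returns 5 -> [8]
enqueue(17) -> [8, 17]
dequeue() returns 8 -> [17]
enqueue(15) -> [17, 15]
Final queue (front to back): [17, 15]


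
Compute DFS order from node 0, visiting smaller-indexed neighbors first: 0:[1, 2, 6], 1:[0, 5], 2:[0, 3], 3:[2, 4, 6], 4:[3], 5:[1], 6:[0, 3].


DFS stack-based: start with [0]
Visit order: [0, 1, 5, 2, 3, 4, 6]


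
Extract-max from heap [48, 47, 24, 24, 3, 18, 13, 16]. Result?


Max = 48
Replace root with last, heapify down
Resulting heap: [47, 24, 24, 16, 3, 18, 13]


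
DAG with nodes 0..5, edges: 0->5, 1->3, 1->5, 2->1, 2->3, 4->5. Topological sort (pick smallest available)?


Kahn's algorithm, process smallest node first
Order: [0, 2, 1, 3, 4, 5]


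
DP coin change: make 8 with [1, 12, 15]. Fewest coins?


dp[0]=0; dp[i]=1+min(dp[i-c] for c in coins)
...dp[3]=3, dp[4]=4, dp[5]=5, dp[6]=6, dp[7]=7, dp[8]=8
Minimum coins for 8 = 8


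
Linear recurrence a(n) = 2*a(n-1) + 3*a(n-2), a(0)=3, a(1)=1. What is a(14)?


Build bottom-up:
...a(12)=531443, a(13)=1594321, a(14)=2*1594321+3*531443=4782971


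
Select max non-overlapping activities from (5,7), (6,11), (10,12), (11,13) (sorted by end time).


Greedy: pick earliest-ending, then skip overlaps.
Selected (2 activities): [(5, 7), (10, 12)]


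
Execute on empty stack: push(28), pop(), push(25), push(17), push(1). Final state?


push(28) -> [28]
pop() returns 28 -> []
push(25) -> [25]
push(17) -> [25, 17]
push(1) -> [25, 17, 1]
Final stack (bottom to top): [25, 17, 1]


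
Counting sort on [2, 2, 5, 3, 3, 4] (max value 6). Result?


Count array: [0, 0, 2, 2, 1, 1, 0]
Reconstruct: [2, 2, 3, 3, 4, 5]


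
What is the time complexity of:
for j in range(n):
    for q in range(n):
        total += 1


Per nesting level: O(n) * O(n) = O(n^2)
Complexity: O(n^2)


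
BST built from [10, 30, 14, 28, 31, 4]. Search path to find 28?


BST root = 10
Search for 28: compare at each node
Path: [10, 30, 14, 28]


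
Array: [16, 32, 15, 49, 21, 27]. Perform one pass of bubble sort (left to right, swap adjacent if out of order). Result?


After one pass: [16, 15, 32, 21, 27, 49]


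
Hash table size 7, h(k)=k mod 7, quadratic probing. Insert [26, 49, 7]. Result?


Insertions: 26->slot 5; 49->slot 0; 7->slot 1
Table: [49, 7, None, None, None, 26, None]


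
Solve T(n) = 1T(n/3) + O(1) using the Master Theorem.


a=1, b=3, c=0. log_3(1)=0 = c=0. Case 2: O(n^c log n) = O(log n)
Complexity: O(log n)


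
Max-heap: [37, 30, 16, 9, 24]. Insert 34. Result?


Append 34: [37, 30, 16, 9, 24, 34]
Bubble up: swap idx 5(34) with idx 2(16)
Result: [37, 30, 34, 9, 24, 16]


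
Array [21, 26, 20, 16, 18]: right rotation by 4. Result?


Right rotate by 4: [26, 20, 16, 18, 21]


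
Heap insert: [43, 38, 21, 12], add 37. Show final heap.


Append 37: [43, 38, 21, 12, 37]
Bubble up: no swaps needed
Result: [43, 38, 21, 12, 37]


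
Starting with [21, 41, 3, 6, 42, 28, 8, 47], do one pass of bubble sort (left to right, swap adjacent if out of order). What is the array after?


After one pass: [21, 3, 6, 41, 28, 8, 42, 47]


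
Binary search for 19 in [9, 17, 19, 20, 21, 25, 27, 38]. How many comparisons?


Search for 19:
[0,7] mid=3 arr[3]=20
[0,2] mid=1 arr[1]=17
[2,2] mid=2 arr[2]=19
Total: 3 comparisons


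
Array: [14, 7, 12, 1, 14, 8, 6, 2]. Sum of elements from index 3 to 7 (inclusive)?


Prefix sums: [0, 14, 21, 33, 34, 48, 56, 62, 64]
Sum[3..7] = prefix[8] - prefix[3] = 64 - 33 = 31


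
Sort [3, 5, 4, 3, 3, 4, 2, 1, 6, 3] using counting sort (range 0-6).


Count array: [0, 1, 1, 4, 2, 1, 1]
Reconstruct: [1, 2, 3, 3, 3, 3, 4, 4, 5, 6]


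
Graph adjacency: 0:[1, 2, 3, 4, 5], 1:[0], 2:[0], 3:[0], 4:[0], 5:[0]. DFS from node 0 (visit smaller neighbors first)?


DFS stack-based: start with [0]
Visit order: [0, 1, 2, 3, 4, 5]


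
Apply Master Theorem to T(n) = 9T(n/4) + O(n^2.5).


a=9, b=4, c=2.5. log_4(9)=1.585 < c=2.5. Case 3: O(n^c) = O(n^2.500)
Complexity: O(n^2.500)


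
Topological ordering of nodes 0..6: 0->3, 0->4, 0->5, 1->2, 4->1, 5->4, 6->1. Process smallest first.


Kahn's algorithm, process smallest node first
Order: [0, 3, 5, 4, 6, 1, 2]


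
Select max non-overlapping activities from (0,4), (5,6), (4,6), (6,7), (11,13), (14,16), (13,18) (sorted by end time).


Greedy: pick earliest-ending, then skip overlaps.
Selected (5 activities): [(0, 4), (5, 6), (6, 7), (11, 13), (14, 16)]


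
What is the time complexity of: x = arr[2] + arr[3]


Analysis: constant-time operation, no loop
Complexity: O(1)


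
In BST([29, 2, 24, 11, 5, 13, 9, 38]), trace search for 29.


BST root = 29
Search for 29: compare at each node
Path: [29]


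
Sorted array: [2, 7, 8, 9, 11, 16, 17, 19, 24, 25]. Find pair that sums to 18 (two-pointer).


Two pointers: lo=0, hi=9
Found pair: (2, 16) summing to 18


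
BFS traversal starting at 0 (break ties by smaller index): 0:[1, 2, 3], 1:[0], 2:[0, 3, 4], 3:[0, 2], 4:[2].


BFS queue: start with [0]
Visit order: [0, 1, 2, 3, 4]


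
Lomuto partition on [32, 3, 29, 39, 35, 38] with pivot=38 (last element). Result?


Elements <= 38 go left of pivot.
Result: [32, 3, 29, 35, 38, 39], pivot at index 4


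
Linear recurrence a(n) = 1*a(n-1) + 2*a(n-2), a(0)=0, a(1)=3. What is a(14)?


Build bottom-up:
...a(12)=4095, a(13)=8193, a(14)=1*8193+2*4095=16383


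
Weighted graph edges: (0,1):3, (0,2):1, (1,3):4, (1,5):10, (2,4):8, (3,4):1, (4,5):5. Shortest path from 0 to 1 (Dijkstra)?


Dijkstra from 0:
Distances: {0: 0, 1: 3, 2: 1, 3: 7, 4: 8, 5: 13}
Shortest distance to 1 = 3, path = [0, 1]


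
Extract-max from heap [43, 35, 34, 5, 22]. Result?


Max = 43
Replace root with last, heapify down
Resulting heap: [35, 22, 34, 5]


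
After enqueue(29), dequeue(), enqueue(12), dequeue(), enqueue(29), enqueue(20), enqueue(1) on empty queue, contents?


enqueue(29) -> [29]
dequeue() returns 29 -> []
enqueue(12) -> [12]
dequeue() returns 12 -> []
enqueue(29) -> [29]
enqueue(20) -> [29, 20]
enqueue(1) -> [29, 20, 1]
Final queue (front to back): [29, 20, 1]


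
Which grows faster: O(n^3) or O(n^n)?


cubic grows slower than n^n
O(n^3) is asymptotically smaller; O(n^n) grows faster


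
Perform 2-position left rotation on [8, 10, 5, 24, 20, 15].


Left rotate by 2: [5, 24, 20, 15, 8, 10]


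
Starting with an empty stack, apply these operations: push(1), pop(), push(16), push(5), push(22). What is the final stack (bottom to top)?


push(1) -> [1]
pop() returns 1 -> []
push(16) -> [16]
push(5) -> [16, 5]
push(22) -> [16, 5, 22]
Final stack (bottom to top): [16, 5, 22]


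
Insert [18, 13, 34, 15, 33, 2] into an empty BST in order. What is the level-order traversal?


Root = 18; build tree by BST insertion.
Level-Order traversal: [18, 13, 34, 2, 15, 33]


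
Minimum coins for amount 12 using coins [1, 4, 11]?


dp[0]=0; dp[i]=1+min(dp[i-c] for c in coins)
...dp[7]=4, dp[8]=2, dp[9]=3, dp[10]=4, dp[11]=1, dp[12]=2
Minimum coins for 12 = 2


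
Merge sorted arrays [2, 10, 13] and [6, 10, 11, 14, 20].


Compare heads, take smaller each step.
Merged: [2, 6, 10, 10, 11, 13, 14, 20]


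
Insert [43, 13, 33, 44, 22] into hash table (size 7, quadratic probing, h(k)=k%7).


Insertions: 43->slot 1; 13->slot 6; 33->slot 5; 44->slot 2; 22->slot 3
Table: [None, 43, 44, 22, None, 33, 13]


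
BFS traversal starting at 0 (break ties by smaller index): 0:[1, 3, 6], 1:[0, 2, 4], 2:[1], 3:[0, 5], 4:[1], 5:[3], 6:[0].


BFS queue: start with [0]
Visit order: [0, 1, 3, 6, 2, 4, 5]


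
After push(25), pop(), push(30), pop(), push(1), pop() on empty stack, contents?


push(25) -> [25]
pop() returns 25 -> []
push(30) -> [30]
pop() returns 30 -> []
push(1) -> [1]
pop() returns 1 -> []
Final stack (bottom to top): []


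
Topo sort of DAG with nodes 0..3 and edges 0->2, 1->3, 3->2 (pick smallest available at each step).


Kahn's algorithm, process smallest node first
Order: [0, 1, 3, 2]


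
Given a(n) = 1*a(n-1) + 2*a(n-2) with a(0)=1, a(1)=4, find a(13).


Build bottom-up:
...a(11)=3414, a(12)=6826, a(13)=1*6826+2*3414=13654


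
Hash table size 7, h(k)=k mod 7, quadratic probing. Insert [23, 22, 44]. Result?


Insertions: 23->slot 2; 22->slot 1; 44->slot 3
Table: [None, 22, 23, 44, None, None, None]


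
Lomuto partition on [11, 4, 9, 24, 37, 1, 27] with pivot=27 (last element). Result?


Elements <= 27 go left of pivot.
Result: [11, 4, 9, 24, 1, 27, 37], pivot at index 5


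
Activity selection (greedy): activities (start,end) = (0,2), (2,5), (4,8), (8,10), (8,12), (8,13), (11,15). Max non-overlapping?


Greedy: pick earliest-ending, then skip overlaps.
Selected (4 activities): [(0, 2), (2, 5), (8, 10), (11, 15)]


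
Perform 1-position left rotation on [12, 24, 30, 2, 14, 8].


Left rotate by 1: [24, 30, 2, 14, 8, 12]


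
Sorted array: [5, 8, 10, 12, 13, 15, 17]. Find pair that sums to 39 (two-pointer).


Two pointers: lo=0, hi=6
No pair sums to 39


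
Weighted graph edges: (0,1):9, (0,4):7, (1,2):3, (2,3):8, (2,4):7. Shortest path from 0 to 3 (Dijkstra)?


Dijkstra from 0:
Distances: {0: 0, 1: 9, 2: 12, 3: 20, 4: 7}
Shortest distance to 3 = 20, path = [0, 1, 2, 3]


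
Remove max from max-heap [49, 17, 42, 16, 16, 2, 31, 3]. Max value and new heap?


Max = 49
Replace root with last, heapify down
Resulting heap: [42, 17, 31, 16, 16, 2, 3]


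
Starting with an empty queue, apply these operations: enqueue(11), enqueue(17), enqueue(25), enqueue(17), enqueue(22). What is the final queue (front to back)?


enqueue(11) -> [11]
enqueue(17) -> [11, 17]
enqueue(25) -> [11, 17, 25]
enqueue(17) -> [11, 17, 25, 17]
enqueue(22) -> [11, 17, 25, 17, 22]
Final queue (front to back): [11, 17, 25, 17, 22]


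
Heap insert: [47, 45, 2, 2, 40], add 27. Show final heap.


Append 27: [47, 45, 2, 2, 40, 27]
Bubble up: swap idx 5(27) with idx 2(2)
Result: [47, 45, 27, 2, 40, 2]


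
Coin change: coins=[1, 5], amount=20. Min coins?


dp[0]=0; dp[i]=1+min(dp[i-c] for c in coins)
...dp[15]=3, dp[16]=4, dp[17]=5, dp[18]=6, dp[19]=7, dp[20]=4
Minimum coins for 20 = 4


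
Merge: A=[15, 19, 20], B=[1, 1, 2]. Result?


Compare heads, take smaller each step.
Merged: [1, 1, 2, 15, 19, 20]


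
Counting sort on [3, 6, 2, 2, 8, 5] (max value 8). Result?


Count array: [0, 0, 2, 1, 0, 1, 1, 0, 1]
Reconstruct: [2, 2, 3, 5, 6, 8]


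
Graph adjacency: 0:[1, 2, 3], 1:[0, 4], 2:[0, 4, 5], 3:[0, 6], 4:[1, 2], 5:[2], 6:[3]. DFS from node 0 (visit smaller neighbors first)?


DFS stack-based: start with [0]
Visit order: [0, 1, 4, 2, 5, 3, 6]


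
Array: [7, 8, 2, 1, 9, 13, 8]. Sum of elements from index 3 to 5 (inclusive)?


Prefix sums: [0, 7, 15, 17, 18, 27, 40, 48]
Sum[3..5] = prefix[6] - prefix[3] = 40 - 17 = 23


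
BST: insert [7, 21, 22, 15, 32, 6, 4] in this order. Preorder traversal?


Root = 7; build tree by BST insertion.
Preorder traversal: [7, 6, 4, 21, 15, 22, 32]


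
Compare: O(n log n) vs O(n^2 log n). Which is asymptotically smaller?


linearithmic grows slower than n^2 log n
O(n log n) is asymptotically smaller; O(n^2 log n) grows faster


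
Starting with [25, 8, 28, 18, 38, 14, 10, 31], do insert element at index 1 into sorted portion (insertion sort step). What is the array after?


After one pass: [8, 25, 28, 18, 38, 14, 10, 31]


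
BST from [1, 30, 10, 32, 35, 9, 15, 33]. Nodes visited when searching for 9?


BST root = 1
Search for 9: compare at each node
Path: [1, 30, 10, 9]


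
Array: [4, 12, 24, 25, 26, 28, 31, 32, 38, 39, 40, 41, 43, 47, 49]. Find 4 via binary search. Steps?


Search for 4:
[0,14] mid=7 arr[7]=32
[0,6] mid=3 arr[3]=25
[0,2] mid=1 arr[1]=12
[0,0] mid=0 arr[0]=4
Total: 4 comparisons


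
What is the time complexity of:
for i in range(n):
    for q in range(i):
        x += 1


Per nesting level: O(n) * O(n) [triangular over i] = O(n^2)
Complexity: O(n^2)


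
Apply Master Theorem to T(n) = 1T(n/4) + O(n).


a=1, b=4, c=1. log_4(1)=0 < c=1. Case 3: O(n^c) = O(n)
Complexity: O(n)


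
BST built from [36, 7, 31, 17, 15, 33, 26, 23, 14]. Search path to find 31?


BST root = 36
Search for 31: compare at each node
Path: [36, 7, 31]


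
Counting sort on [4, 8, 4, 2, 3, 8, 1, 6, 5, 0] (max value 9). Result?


Count array: [1, 1, 1, 1, 2, 1, 1, 0, 2, 0]
Reconstruct: [0, 1, 2, 3, 4, 4, 5, 6, 8, 8]


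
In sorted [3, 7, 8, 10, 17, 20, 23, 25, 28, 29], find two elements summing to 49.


Two pointers: lo=0, hi=9
Found pair: (20, 29) summing to 49


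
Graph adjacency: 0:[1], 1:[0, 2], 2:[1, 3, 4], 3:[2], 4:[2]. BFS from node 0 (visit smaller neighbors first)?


BFS queue: start with [0]
Visit order: [0, 1, 2, 3, 4]


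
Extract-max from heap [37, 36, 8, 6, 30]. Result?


Max = 37
Replace root with last, heapify down
Resulting heap: [36, 30, 8, 6]


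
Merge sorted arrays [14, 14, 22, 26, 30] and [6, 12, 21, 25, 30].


Compare heads, take smaller each step.
Merged: [6, 12, 14, 14, 21, 22, 25, 26, 30, 30]


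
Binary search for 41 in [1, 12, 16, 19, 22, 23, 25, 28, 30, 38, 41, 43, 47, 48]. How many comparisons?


Search for 41:
[0,13] mid=6 arr[6]=25
[7,13] mid=10 arr[10]=41
Total: 2 comparisons


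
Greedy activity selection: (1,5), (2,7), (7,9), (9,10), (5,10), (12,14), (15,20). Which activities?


Greedy: pick earliest-ending, then skip overlaps.
Selected (5 activities): [(1, 5), (7, 9), (9, 10), (12, 14), (15, 20)]


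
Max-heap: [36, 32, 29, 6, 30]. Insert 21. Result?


Append 21: [36, 32, 29, 6, 30, 21]
Bubble up: no swaps needed
Result: [36, 32, 29, 6, 30, 21]


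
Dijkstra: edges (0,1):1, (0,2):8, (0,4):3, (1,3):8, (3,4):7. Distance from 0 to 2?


Dijkstra from 0:
Distances: {0: 0, 1: 1, 2: 8, 3: 9, 4: 3}
Shortest distance to 2 = 8, path = [0, 2]


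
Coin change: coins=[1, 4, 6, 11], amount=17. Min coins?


dp[0]=0; dp[i]=1+min(dp[i-c] for c in coins)
...dp[12]=2, dp[13]=3, dp[14]=3, dp[15]=2, dp[16]=3, dp[17]=2
Minimum coins for 17 = 2


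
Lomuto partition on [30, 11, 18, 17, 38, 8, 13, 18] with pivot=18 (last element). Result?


Elements <= 18 go left of pivot.
Result: [11, 18, 17, 8, 13, 18, 38, 30], pivot at index 5


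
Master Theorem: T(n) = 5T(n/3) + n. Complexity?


a=5, b=3, c=1. log_3(5)=1.465 > c=1. Case 1: O(n^log_b(a)) = O(n^1.465)
Complexity: O(n^1.465)


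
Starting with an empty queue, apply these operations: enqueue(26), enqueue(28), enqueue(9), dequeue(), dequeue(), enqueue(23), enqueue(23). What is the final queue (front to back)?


enqueue(26) -> [26]
enqueue(28) -> [26, 28]
enqueue(9) -> [26, 28, 9]
dequeue() returns 26 -> [28, 9]
dequeue() returns 28 -> [9]
enqueue(23) -> [9, 23]
enqueue(23) -> [9, 23, 23]
Final queue (front to back): [9, 23, 23]
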